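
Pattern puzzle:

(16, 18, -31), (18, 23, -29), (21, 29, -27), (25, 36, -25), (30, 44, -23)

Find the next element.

(36, 53, -21)

First component goes 16, 18, 21, 25, 30 → 36 (differences are 2, 3, 4, … (increasing by 1 each time)).
Second component: differences are 5, 6, 7, … (increasing by 1 each time), so 18, 23, 29, 36, 44 → 53.
Third component: +2 each step; -31, -29, -27, -25, -23 → -21.
So the next element is (36, 53, -21).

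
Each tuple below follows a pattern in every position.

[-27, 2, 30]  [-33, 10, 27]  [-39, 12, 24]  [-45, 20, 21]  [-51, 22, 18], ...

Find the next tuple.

First slot: −6 each step, so -27, -33, -39, -45, -51 → -57.
Second slot: alternating steps +8, +2, +8, +2, …; 2, 10, 12, 20, 22 → 30.
For the third slot, −3 each step: 30, 27, 24, 21, 18 → 15.
So the next tuple is [-57, 30, 15].

[-57, 30, 15]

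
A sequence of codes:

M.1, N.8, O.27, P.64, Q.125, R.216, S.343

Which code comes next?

Letter: letters move forward 1 place in the alphabet; M, N, O, P, Q, R, S → T.
Second component goes 1, 8, 27, 64, 125, 216, 343 → 512 (perfect cubes: 1³, 2³, 3³, …).
So the next code is T.512.

T.512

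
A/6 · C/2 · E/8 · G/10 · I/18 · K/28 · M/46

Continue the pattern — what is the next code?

Letter: letters move forward 2 places in the alphabet; A, C, E, G, I, K, M → O.
Second component — each term is the sum of the two before it: 6, 2, 8, 10, 18, 28, 46 → 74.
So the next code is O/74.

O/74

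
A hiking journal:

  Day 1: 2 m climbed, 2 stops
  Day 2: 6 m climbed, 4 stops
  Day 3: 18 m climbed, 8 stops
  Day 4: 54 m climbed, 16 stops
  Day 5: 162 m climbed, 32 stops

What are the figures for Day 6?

M climbed: ×3 each step, so 2, 6, 18, 54, 162 → 486.
Stops — ×2 each step: 2, 4, 8, 16, 32 → 64.
Combining the parts gives 486 m climbed, 64 stops.

486 m climbed, 64 stops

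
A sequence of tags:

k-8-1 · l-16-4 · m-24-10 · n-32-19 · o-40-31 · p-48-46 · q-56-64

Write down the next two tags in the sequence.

Letter: k, l, m, n, o, p, q → r → s (letters move forward 1 place in the alphabet).
For the second component, +8 each step: 8, 16, 24, 32, 40, 48, 56 → 64 → 72.
Third component goes 1, 4, 10, 19, 31, 46, 64 → 85 → 109 (differences are 3, 6, 9, … (increasing by 3 each time)).
Putting the parts together: r-64-85 and then s-72-109.

r-64-85 then s-72-109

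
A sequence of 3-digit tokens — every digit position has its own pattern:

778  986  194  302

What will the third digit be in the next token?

Third digit goes 8, 6, 4, 2 → 0 (−2 each step, mod 10).

0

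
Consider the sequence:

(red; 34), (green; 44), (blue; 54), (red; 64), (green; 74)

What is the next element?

(blue; 84)

Colour: repeats red → green → blue; red, green, blue, red, green → blue.
Second part goes 34, 44, 54, 64, 74 → 84 (+10 each step).
So the next element is (blue; 84).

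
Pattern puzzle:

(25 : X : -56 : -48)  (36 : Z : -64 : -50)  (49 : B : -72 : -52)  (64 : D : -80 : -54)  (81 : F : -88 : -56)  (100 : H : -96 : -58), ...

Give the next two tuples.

First value — perfect squares: 5², 6², 7², …: 25, 36, 49, 64, 81, 100 → 121 → 144.
Letter: letters move forward 2 places in the alphabet, wrapping Z→A, so X, Z, B, D, F, H → J → L.
Third value: −8 each step, so -56, -64, -72, -80, -88, -96 → -104 → -112.
Fourth value goes -48, -50, -52, -54, -56, -58 → -60 → -62 (−2 each step).
So the next two tuples are (121 : J : -104 : -60) and (144 : L : -112 : -62).

(121 : J : -104 : -60), (144 : L : -112 : -62)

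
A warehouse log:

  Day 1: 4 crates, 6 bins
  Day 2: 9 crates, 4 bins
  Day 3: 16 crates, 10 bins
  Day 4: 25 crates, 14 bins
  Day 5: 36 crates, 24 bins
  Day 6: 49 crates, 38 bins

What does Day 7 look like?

Crates: 4, 9, 16, 25, 36, 49 → 64 (perfect squares: 2², 3², 4², …).
Bins: each term is the sum of the two before it, so 6, 4, 10, 14, 24, 38 → 62.
Combining the parts gives 64 crates, 62 bins.

64 crates, 62 bins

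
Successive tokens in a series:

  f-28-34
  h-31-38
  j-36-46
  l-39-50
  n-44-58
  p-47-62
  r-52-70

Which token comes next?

Letter: f, h, j, l, n, p, r → t (letters move forward 2 places in the alphabet).
Second component: alternating steps +3, +5, +3, +5, …, so 28, 31, 36, 39, 44, 47, 52 → 55.
Third component: alternating steps +4, +8, +4, +8, …, so 34, 38, 46, 50, 58, 62, 70 → 74.
So the next token is t-55-74.

t-55-74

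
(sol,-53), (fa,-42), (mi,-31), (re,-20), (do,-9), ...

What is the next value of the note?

Note: sol, fa, mi, re, do → ti (runs backward through the solfège scale do→ti).
Second part: +11 each step; -53, -42, -31, -20, -9 → 2.

ti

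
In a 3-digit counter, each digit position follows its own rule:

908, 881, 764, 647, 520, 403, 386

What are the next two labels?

For the first digit, −1 each step, mod 10: 9, 8, 7, 6, 5, 4, 3 → 2 → 1.
For the second digit, −2 each step, mod 10: 0, 8, 6, 4, 2, 0, 8 → 6 → 4.
Third digit — +3 each step, mod 10: 8, 1, 4, 7, 0, 3, 6 → 9 → 2.
So the next two labels are 269 and 142.

269 then 142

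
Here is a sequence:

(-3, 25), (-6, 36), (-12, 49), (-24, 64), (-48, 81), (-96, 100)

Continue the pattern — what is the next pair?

(-192, 121)

First slot goes -3, -6, -12, -24, -48, -96 → -192 (×2 each step).
Second slot — perfect squares: 5², 6², 7², …: 25, 36, 49, 64, 81, 100 → 121.
Putting it together: (-192, 121).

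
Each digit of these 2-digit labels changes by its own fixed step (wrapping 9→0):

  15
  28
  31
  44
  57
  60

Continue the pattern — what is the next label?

For the first digit, +1 each step, mod 10: 1, 2, 3, 4, 5, 6 → 7.
Second digit goes 5, 8, 1, 4, 7, 0 → 3 (+3 each step, mod 10).
So the next label is 73.

73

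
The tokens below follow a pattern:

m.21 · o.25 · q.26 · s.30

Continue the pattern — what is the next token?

For the letter, letters move forward 2 places in the alphabet: m, o, q, s → u.
Second component: alternating steps +4, +1, +4, +1, …, so 21, 25, 26, 30 → 31.
Putting it together: u.31.

u.31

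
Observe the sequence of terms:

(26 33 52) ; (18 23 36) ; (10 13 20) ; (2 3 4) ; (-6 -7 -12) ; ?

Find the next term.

First value — −8 each step: 26, 18, 10, 2, -6 → -14.
Second value: 33, 23, 13, 3, -7 → -17 (−10 each step).
For the third value, always 2 × the first value: 52, 36, 20, 4, -12 → -28.
So the next term is (-14 -17 -28).

(-14 -17 -28)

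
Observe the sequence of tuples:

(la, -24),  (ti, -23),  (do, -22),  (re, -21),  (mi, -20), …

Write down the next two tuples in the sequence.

(fa, -19), (sol, -18)

For the note, runs through the solfège scale do→ti: la, ti, do, re, mi → fa → sol.
Second entry — +1 each step: -24, -23, -22, -21, -20 → -19 → -18.
So the next two tuples are (fa, -19) and (sol, -18).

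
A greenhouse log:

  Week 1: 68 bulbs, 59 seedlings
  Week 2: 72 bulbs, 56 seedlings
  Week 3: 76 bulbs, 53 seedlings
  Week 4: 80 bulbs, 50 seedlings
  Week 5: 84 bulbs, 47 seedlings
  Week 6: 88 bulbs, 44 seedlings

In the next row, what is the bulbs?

92

Bulbs: +4 each step; 68, 72, 76, 80, 84, 88 → 92.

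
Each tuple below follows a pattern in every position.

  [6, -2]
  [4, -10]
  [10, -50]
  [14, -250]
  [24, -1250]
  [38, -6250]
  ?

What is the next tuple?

First coordinate goes 6, 4, 10, 14, 24, 38 → 62 (each term is the sum of the two before it).
Second coordinate — ×5 each step: -2, -10, -50, -250, -1250, -6250 → -31250.
Combining the parts gives [62, -31250].

[62, -31250]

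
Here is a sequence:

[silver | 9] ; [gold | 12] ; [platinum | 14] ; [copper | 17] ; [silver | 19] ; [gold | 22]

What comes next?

Metal: repeats silver → gold → platinum → copper; silver, gold, platinum, copper, silver, gold → platinum.
Second slot goes 9, 12, 14, 17, 19, 22 → 24 (alternating steps +3, +2, +3, +2, …).
Putting it together: [platinum | 24].

[platinum | 24]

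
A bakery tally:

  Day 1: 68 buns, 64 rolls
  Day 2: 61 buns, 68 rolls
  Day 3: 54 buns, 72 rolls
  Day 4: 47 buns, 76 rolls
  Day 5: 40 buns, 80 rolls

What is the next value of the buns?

33

Buns — −7 each step: 68, 61, 54, 47, 40 → 33.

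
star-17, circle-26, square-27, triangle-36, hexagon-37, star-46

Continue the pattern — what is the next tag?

circle-47

For the shape, repeats star → circle → square → triangle → hexagon: star, circle, square, triangle, hexagon, star → circle.
Second component: alternating steps +9, +1, +9, +1, …; 17, 26, 27, 36, 37, 46 → 47.
So the next tag is circle-47.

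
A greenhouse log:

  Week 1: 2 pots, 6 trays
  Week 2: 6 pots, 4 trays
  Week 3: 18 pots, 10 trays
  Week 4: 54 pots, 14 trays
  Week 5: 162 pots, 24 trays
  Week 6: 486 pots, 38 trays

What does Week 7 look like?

Pots — ×3 each step: 2, 6, 18, 54, 162, 486 → 1458.
Trays: 6, 4, 10, 14, 24, 38 → 62 (each term is the sum of the two before it).
Putting it together: 1458 pots, 62 trays.

1458 pots, 62 trays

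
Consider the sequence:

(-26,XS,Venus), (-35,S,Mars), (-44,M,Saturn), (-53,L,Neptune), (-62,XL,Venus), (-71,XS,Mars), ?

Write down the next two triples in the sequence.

(-80,S,Saturn), (-89,M,Neptune)

First entry: −9 each step; -26, -35, -44, -53, -62, -71 → -80 → -89.
Size goes XS, S, M, L, XL, XS → S → M (repeats XS → S → M → L → XL).
Planet: repeats Venus → Mars → Saturn → Neptune; Venus, Mars, Saturn, Neptune, Venus, Mars → Saturn → Neptune.
Putting the parts together: (-80,S,Saturn) and then (-89,M,Neptune).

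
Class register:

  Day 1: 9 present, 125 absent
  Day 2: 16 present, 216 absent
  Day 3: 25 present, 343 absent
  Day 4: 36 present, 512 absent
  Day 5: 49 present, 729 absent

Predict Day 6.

Present: perfect squares: 3², 4², 5², …, so 9, 16, 25, 36, 49 → 64.
Absent — perfect cubes: 5³, 6³, 7³, …: 125, 216, 343, 512, 729 → 1000.
So the next row is 64 present, 1000 absent.

64 present, 1000 absent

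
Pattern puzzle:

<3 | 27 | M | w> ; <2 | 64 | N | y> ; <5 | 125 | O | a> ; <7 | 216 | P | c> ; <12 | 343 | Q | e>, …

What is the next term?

First value goes 3, 2, 5, 7, 12 → 19 (each term is the sum of the two before it).
Second value goes 27, 64, 125, 216, 343 → 512 (perfect cubes: 3³, 4³, 5³, …).
First letter — letters move forward 1 place in the alphabet: M, N, O, P, Q → R.
Second letter: w, y, a, c, e → g (letters move forward 2 places in the alphabet, wrapping Z→A).
So the next term is <19 | 512 | R | g>.

<19 | 512 | R | g>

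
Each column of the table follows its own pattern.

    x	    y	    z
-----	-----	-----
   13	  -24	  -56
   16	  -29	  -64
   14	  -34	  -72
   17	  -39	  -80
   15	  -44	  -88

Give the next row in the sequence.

18  -49  -96

Column x: alternating steps +3, −2, +3, −2, …; 13, 16, 14, 17, 15 → 18.
Column y goes -24, -29, -34, -39, -44 → -49 (−5 each step).
Column z: −8 each step, so -56, -64, -72, -80, -88 → -96.
So the next row is 18  -49  -96.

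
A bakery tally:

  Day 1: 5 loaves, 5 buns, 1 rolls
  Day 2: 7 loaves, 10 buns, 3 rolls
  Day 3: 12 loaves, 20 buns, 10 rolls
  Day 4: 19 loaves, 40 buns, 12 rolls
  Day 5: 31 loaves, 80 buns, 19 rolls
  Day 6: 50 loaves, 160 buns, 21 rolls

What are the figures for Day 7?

For the loaves, each term is the sum of the two before it: 5, 7, 12, 19, 31, 50 → 81.
Buns: ×2 each step; 5, 10, 20, 40, 80, 160 → 320.
Rolls: alternating steps +2, +7, +2, +7, …; 1, 3, 10, 12, 19, 21 → 28.
Combining the parts gives 81 loaves, 320 buns, 28 rolls.

81 loaves, 320 buns, 28 rolls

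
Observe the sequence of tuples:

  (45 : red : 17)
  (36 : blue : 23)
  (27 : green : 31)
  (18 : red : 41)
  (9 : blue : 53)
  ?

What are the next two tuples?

First part: −9 each step; 45, 36, 27, 18, 9 → 0 → -9.
Colour goes red, blue, green, red, blue → green → red (repeats red → blue → green).
For the third part, differences are 6, 8, 10, … (increasing by 2 each time): 17, 23, 31, 41, 53 → 67 → 83.
So the next two tuples are (0 : green : 67) and (-9 : red : 83).

(0 : green : 67), (-9 : red : 83)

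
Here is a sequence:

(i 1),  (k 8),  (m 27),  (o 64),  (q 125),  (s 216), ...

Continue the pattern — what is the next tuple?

(u 343)

For the letter, letters move forward 2 places in the alphabet: i, k, m, o, q, s → u.
Second value: perfect cubes: 1³, 2³, 3³, …; 1, 8, 27, 64, 125, 216 → 343.
Combining the parts gives (u 343).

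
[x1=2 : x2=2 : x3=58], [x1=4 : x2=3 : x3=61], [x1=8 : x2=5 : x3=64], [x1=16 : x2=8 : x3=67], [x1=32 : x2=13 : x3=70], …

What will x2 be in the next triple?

21

For the x2, each term is the sum of the two before it: 2, 3, 5, 8, 13 → 21.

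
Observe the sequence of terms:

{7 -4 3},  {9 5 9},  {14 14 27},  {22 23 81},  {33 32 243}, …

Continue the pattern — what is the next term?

For the first coordinate, differences are 2, 5, 8, … (increasing by 3 each time): 7, 9, 14, 22, 33 → 47.
Second coordinate: +9 each step, so -4, 5, 14, 23, 32 → 41.
Third coordinate: ×3 each step, so 3, 9, 27, 81, 243 → 729.
Putting it together: {47 41 729}.

{47 41 729}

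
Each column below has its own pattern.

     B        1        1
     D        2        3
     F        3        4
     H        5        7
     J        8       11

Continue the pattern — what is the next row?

Letter — letters move forward 2 places in the alphabet: B, D, F, H, J → L.
Second component: 1, 2, 3, 5, 8 → 13 (each term is the sum of the two before it).
Third component: each term is the sum of the two before it; 1, 3, 4, 7, 11 → 18.
Combining the parts gives L  13  18.

L  13  18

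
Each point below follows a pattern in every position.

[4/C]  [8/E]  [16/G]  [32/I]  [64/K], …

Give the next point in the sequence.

[128/M]

First coordinate: 4, 8, 16, 32, 64 → 128 (×2 each step).
Letter goes C, E, G, I, K → M (letters move forward 2 places in the alphabet).
So the next point is [128/M].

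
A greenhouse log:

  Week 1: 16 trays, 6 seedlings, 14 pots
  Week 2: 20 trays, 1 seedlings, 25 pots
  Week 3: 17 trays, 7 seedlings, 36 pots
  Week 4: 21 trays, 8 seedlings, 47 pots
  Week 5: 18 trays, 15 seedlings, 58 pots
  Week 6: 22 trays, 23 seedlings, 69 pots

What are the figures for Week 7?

Trays goes 16, 20, 17, 21, 18, 22 → 19 (alternating steps +4, −3, +4, −3, …).
Seedlings goes 6, 1, 7, 8, 15, 23 → 38 (each term is the sum of the two before it).
Pots — +11 each step: 14, 25, 36, 47, 58, 69 → 80.
Combining the parts gives 19 trays, 38 seedlings, 80 pots.

19 trays, 38 seedlings, 80 pots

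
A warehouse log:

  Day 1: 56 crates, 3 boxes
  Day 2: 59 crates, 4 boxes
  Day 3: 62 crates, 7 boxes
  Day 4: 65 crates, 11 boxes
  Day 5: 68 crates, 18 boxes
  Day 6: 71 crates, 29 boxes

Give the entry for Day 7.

74 crates, 47 boxes

For the crates, +3 each step: 56, 59, 62, 65, 68, 71 → 74.
Boxes: each term is the sum of the two before it, so 3, 4, 7, 11, 18, 29 → 47.
Combining the parts gives 74 crates, 47 boxes.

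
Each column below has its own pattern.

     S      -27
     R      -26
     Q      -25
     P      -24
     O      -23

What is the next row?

Letter goes S, R, Q, P, O → N (letters move back 1 place in the alphabet).
Second component goes -27, -26, -25, -24, -23 → -22 (+1 each step).
Combining the parts gives N  -22.

N  -22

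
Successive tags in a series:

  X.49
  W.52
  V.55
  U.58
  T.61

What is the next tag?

S.64

Letter — letters move back 1 place in the alphabet: X, W, V, U, T → S.
Second component: 49, 52, 55, 58, 61 → 64 (+3 each step).
Putting it together: S.64.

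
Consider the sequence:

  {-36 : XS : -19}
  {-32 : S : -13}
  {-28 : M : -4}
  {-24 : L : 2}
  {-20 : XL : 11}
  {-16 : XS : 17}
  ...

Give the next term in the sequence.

{-12 : S : 26}

For the first component, +4 each step: -36, -32, -28, -24, -20, -16 → -12.
Size: repeats XS → S → M → L → XL, so XS, S, M, L, XL, XS → S.
Third component: alternating steps +6, +9, +6, +9, …; -19, -13, -4, 2, 11, 17 → 26.
Combining the parts gives {-12 : S : 26}.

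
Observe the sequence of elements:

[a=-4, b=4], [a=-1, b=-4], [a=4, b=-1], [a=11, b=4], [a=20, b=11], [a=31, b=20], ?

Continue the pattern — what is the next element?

[a=44, b=31]

For the a, differences are 3, 5, 7, … (increasing by 2 each time): -4, -1, 4, 11, 20, 31 → 44.
B — always the previous value of the a: 4, -4, -1, 4, 11, 20 → 31.
Putting it together: [a=44, b=31].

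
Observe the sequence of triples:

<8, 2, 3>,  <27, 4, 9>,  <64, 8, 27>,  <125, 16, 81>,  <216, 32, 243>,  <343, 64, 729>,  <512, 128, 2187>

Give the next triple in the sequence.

First component — perfect cubes: 2³, 3³, 4³, …: 8, 27, 64, 125, 216, 343, 512 → 729.
Second component: 2, 4, 8, 16, 32, 64, 128 → 256 (×2 each step).
Third component goes 3, 9, 27, 81, 243, 729, 2187 → 6561 (×3 each step).
Combining the parts gives <729, 256, 6561>.

<729, 256, 6561>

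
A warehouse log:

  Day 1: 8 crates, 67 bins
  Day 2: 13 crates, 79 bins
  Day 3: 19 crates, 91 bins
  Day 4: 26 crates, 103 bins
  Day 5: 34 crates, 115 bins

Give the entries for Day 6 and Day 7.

43 crates, 127 bins; 53 crates, 139 bins

Crates: 8, 13, 19, 26, 34 → 43 → 53 (differences are 5, 6, 7, … (increasing by 1 each time)).
Bins goes 67, 79, 91, 103, 115 → 127 → 139 (+12 each step).
So the next two records are 43 crates, 127 bins and 53 crates, 139 bins.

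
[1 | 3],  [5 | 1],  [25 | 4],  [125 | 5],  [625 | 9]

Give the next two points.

[3125 | 14], [15625 | 23]

First entry: ×5 each step; 1, 5, 25, 125, 625 → 3125 → 15625.
Second entry goes 3, 1, 4, 5, 9 → 14 → 23 (each term is the sum of the two before it).
So the next two points are [3125 | 14] and [15625 | 23].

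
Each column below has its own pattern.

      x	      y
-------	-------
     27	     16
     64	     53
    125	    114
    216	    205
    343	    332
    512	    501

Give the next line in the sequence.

729  718

Column x: perfect cubes: 3³, 4³, 5³, …; 27, 64, 125, 216, 343, 512 → 729.
For the column y, always 11 less than the column x: 16, 53, 114, 205, 332, 501 → 718.
So the next line is 729  718.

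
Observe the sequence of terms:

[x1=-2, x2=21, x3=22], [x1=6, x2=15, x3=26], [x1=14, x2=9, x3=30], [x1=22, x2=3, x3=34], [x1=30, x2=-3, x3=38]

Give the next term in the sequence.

X1 — +8 each step: -2, 6, 14, 22, 30 → 38.
X2: −6 each step; 21, 15, 9, 3, -3 → -9.
X3 — +4 each step: 22, 26, 30, 34, 38 → 42.
Putting it together: [x1=38, x2=-9, x3=42].

[x1=38, x2=-9, x3=42]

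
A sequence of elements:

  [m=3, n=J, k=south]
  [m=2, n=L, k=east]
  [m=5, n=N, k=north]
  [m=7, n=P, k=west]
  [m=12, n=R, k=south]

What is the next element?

[m=19, n=T, k=east]

M: each term is the sum of the two before it; 3, 2, 5, 7, 12 → 19.
N: letters move forward 2 places in the alphabet, so J, L, N, P, R → T.
K: south, east, north, west, south → east (repeats south → east → north → west).
Putting it together: [m=19, n=T, k=east].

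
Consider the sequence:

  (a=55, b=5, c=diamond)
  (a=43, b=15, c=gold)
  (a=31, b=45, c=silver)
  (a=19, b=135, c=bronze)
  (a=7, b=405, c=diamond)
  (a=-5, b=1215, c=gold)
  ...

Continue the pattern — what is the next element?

(a=-17, b=3645, c=silver)

A goes 55, 43, 31, 19, 7, -5 → -17 (−12 each step).
B: 5, 15, 45, 135, 405, 1215 → 3645 (×3 each step).
C goes diamond, gold, silver, bronze, diamond, gold → silver (repeats diamond → gold → silver → bronze).
So the next element is (a=-17, b=3645, c=silver).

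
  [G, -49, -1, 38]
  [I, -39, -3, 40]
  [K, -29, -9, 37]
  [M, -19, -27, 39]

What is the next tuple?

[O, -9, -81, 36]

Letter — letters move forward 2 places in the alphabet: G, I, K, M → O.
Second entry: +10 each step; -49, -39, -29, -19 → -9.
Third entry — ×3 each step: -1, -3, -9, -27 → -81.
Fourth entry: 38, 40, 37, 39 → 36 (alternating steps +2, −3, +2, −3, …).
So the next tuple is [O, -9, -81, 36].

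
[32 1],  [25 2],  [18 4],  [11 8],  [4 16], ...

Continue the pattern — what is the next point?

[-3 32]

First component: −7 each step; 32, 25, 18, 11, 4 → -3.
Second component: 1, 2, 4, 8, 16 → 32 (×2 each step).
Putting it together: [-3 32].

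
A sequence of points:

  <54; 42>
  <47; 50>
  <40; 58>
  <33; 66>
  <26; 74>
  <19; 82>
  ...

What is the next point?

First value: −7 each step, so 54, 47, 40, 33, 26, 19 → 12.
For the second value, +8 each step: 42, 50, 58, 66, 74, 82 → 90.
Putting it together: <12; 90>.

<12; 90>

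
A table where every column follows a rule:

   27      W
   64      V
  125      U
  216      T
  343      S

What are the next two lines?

For the first component, perfect cubes: 3³, 4³, 5³, …: 27, 64, 125, 216, 343 → 512 → 729.
Letter: W, V, U, T, S → R → Q (letters move back 1 place in the alphabet).
Putting the parts together: 512  R and then 729  Q.

512  R; 729  Q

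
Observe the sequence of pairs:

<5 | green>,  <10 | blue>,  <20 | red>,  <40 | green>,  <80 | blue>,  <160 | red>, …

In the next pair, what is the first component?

First component — ×2 each step: 5, 10, 20, 40, 80, 160 → 320.
Colour goes green, blue, red, green, blue, red → green (repeats green → blue → red).

320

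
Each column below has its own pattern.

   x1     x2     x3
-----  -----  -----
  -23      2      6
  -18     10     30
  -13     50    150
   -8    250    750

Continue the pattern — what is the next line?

-3  1250  3750

Column x1: -23, -18, -13, -8 → -3 (+5 each step).
Column x2 goes 2, 10, 50, 250 → 1250 (×5 each step).
Column x3: always 3 × the column x2; 6, 30, 150, 750 → 3750.
So the next line is -3  1250  3750.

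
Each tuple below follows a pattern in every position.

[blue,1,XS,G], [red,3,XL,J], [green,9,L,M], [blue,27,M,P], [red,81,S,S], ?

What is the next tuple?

[green,243,XS,V]

Colour goes blue, red, green, blue, red → green (repeats blue → red → green).
For the second part, ×3 each step: 1, 3, 9, 27, 81 → 243.
Size: runs backward through clothing sizes XS→XL; XS, XL, L, M, S → XS.
Letter goes G, J, M, P, S → V (letters move forward 3 places in the alphabet).
Combining the parts gives [green,243,XS,V].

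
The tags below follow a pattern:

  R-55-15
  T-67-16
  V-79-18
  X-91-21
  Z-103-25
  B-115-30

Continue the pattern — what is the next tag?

Letter: letters move forward 2 places in the alphabet, wrapping Z→A, so R, T, V, X, Z, B → D.
For the second component, +12 each step: 55, 67, 79, 91, 103, 115 → 127.
Third component: differences are 1, 2, 3, … (increasing by 1 each time), so 15, 16, 18, 21, 25, 30 → 36.
So the next tag is D-127-36.

D-127-36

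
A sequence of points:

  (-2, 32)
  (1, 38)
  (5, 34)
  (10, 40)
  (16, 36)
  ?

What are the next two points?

(23, 42), (31, 38)

First part: -2, 1, 5, 10, 16 → 23 → 31 (differences are 3, 4, 5, … (increasing by 1 each time)).
Second part goes 32, 38, 34, 40, 36 → 42 → 38 (alternating steps +6, −4, +6, −4, …).
Putting the parts together: (23, 42) and then (31, 38).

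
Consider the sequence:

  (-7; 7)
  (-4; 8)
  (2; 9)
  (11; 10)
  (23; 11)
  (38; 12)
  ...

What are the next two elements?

First part goes -7, -4, 2, 11, 23, 38 → 56 → 77 (differences are 3, 6, 9, … (increasing by 3 each time)).
Second part: +1 each step; 7, 8, 9, 10, 11, 12 → 13 → 14.
So the next two elements are (56; 13) and (77; 14).

(56; 13), (77; 14)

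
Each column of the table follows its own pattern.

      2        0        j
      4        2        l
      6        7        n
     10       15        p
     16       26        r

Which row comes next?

First component: each term is the sum of the two before it, so 2, 4, 6, 10, 16 → 26.
Second component: 0, 2, 7, 15, 26 → 40 (differences are 2, 5, 8, … (increasing by 3 each time)).
Letter goes j, l, n, p, r → t (letters move forward 2 places in the alphabet).
Putting it together: 26  40  t.

26  40  t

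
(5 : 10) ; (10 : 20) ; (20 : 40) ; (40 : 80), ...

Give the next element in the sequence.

(80 : 160)

First entry — ×2 each step: 5, 10, 20, 40 → 80.
Second entry: 10, 20, 40, 80 → 160 (always 2 × the first entry).
Combining the parts gives (80 : 160).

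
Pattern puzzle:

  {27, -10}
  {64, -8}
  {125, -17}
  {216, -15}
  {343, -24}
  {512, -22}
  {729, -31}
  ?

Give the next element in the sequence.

First entry goes 27, 64, 125, 216, 343, 512, 729 → 1000 (perfect cubes: 3³, 4³, 5³, …).
Second entry goes -10, -8, -17, -15, -24, -22, -31 → -29 (alternating steps +2, −9, +2, −9, …).
Combining the parts gives {1000, -29}.

{1000, -29}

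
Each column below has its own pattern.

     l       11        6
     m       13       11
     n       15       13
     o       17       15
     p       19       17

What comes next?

q  21  19

Letter: l, m, n, o, p → q (letters move forward 1 place in the alphabet).
Second component — +2 each step: 11, 13, 15, 17, 19 → 21.
Third component — always the previous value of the second component: 6, 11, 13, 15, 17 → 19.
Combining the parts gives q  21  19.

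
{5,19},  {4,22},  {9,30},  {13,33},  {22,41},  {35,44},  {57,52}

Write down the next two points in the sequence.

{92,55}, {149,63}

First component — each term is the sum of the two before it: 5, 4, 9, 13, 22, 35, 57 → 92 → 149.
Second component: alternating steps +3, +8, +3, +8, …, so 19, 22, 30, 33, 41, 44, 52 → 55 → 63.
Putting the parts together: {92,55} and then {149,63}.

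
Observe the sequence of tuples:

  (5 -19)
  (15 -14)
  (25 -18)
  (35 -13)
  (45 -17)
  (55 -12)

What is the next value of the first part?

First part: +10 each step, so 5, 15, 25, 35, 45, 55 → 65.

65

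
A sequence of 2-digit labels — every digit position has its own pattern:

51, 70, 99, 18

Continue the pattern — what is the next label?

37

First digit — +2 each step, mod 10: 5, 7, 9, 1 → 3.
Second digit: −1 each step, mod 10, so 1, 0, 9, 8 → 7.
So the next label is 37.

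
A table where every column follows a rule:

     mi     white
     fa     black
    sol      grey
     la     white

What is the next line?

ti  black

Note — runs through the solfège scale do→ti: mi, fa, sol, la → ti.
Shade: repeats white → black → grey; white, black, grey, white → black.
Combining the parts gives ti  black.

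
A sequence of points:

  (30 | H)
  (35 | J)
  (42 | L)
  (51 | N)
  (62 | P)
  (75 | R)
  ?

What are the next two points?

(90 | T), (107 | V)

First part: 30, 35, 42, 51, 62, 75 → 90 → 107 (differences are 5, 7, 9, … (increasing by 2 each time)).
Letter: letters move forward 2 places in the alphabet, so H, J, L, N, P, R → T → V.
Putting the parts together: (90 | T) and then (107 | V).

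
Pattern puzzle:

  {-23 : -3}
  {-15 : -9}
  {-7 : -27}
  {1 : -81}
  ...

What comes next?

First coordinate — +8 each step: -23, -15, -7, 1 → 9.
Second coordinate — ×3 each step: -3, -9, -27, -81 → -243.
So the next term is {9 : -243}.

{9 : -243}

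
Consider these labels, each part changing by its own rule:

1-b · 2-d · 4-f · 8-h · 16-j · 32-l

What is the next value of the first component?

First component goes 1, 2, 4, 8, 16, 32 → 64 (×2 each step).

64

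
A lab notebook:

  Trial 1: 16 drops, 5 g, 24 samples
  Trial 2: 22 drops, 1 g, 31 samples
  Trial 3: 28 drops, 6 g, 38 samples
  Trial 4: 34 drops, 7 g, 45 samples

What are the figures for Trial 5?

40 drops, 13 g, 52 samples

For the drops, +6 each step: 16, 22, 28, 34 → 40.
For the g, each term is the sum of the two before it: 5, 1, 6, 7 → 13.
For the samples, +7 each step: 24, 31, 38, 45 → 52.
Putting it together: 40 drops, 13 g, 52 samples.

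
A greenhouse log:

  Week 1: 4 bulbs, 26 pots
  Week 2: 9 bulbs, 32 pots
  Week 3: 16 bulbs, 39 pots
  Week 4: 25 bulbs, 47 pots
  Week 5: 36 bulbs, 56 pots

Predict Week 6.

49 bulbs, 66 pots

Bulbs — perfect squares: 2², 3², 4², …: 4, 9, 16, 25, 36 → 49.
Pots: differences are 6, 7, 8, … (increasing by 1 each time); 26, 32, 39, 47, 56 → 66.
Combining the parts gives 49 bulbs, 66 pots.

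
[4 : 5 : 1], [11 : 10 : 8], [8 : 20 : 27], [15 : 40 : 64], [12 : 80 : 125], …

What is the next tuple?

For the first entry, alternating steps +7, −3, +7, −3, …: 4, 11, 8, 15, 12 → 19.
Second entry: ×2 each step, so 5, 10, 20, 40, 80 → 160.
Third entry goes 1, 8, 27, 64, 125 → 216 (perfect cubes: 1³, 2³, 3³, …).
Combining the parts gives [19 : 160 : 216].

[19 : 160 : 216]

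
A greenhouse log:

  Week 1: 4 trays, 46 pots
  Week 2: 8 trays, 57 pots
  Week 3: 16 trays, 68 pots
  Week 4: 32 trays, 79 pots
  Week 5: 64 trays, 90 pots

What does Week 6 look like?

128 trays, 101 pots

Trays goes 4, 8, 16, 32, 64 → 128 (×2 each step).
Pots: +11 each step, so 46, 57, 68, 79, 90 → 101.
So the next line is 128 trays, 101 pots.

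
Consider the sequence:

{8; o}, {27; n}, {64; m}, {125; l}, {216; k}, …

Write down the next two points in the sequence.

{343; j}, {512; i}

First slot: perfect cubes: 2³, 3³, 4³, …, so 8, 27, 64, 125, 216 → 343 → 512.
Letter: letters move back 1 place in the alphabet; o, n, m, l, k → j → i.
So the next two points are {343; j} and {512; i}.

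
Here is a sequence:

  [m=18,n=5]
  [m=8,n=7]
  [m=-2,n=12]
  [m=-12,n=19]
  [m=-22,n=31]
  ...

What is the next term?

M: −10 each step, so 18, 8, -2, -12, -22 → -32.
N — each term is the sum of the two before it: 5, 7, 12, 19, 31 → 50.
Putting it together: [m=-32,n=50].

[m=-32,n=50]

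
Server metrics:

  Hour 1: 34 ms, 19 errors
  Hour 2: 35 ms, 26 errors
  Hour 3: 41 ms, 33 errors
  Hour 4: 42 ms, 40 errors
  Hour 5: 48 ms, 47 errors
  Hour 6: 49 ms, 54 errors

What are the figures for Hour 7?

55 ms, 61 errors

Ms: alternating steps +1, +6, +1, +6, …; 34, 35, 41, 42, 48, 49 → 55.
For the errors, +7 each step: 19, 26, 33, 40, 47, 54 → 61.
Combining the parts gives 55 ms, 61 errors.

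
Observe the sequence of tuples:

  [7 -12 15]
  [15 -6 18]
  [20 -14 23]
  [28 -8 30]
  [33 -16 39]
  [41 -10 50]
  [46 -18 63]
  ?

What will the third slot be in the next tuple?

78

Third slot — differences are 3, 5, 7, … (increasing by 2 each time): 15, 18, 23, 30, 39, 50, 63 → 78.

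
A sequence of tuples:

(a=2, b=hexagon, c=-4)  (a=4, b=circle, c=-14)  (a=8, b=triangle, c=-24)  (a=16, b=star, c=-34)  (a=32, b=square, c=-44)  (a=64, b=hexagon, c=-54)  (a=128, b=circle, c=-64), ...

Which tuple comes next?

(a=256, b=triangle, c=-74)

For the a, ×2 each step: 2, 4, 8, 16, 32, 64, 128 → 256.
For the b, repeats hexagon → circle → triangle → star → square: hexagon, circle, triangle, star, square, hexagon, circle → triangle.
For the c, −10 each step: -4, -14, -24, -34, -44, -54, -64 → -74.
Putting it together: (a=256, b=triangle, c=-74).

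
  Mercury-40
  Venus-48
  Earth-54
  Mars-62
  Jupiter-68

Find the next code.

Saturn-76

Planet: runs through the planets Mercury→Neptune; Mercury, Venus, Earth, Mars, Jupiter → Saturn.
Second component: 40, 48, 54, 62, 68 → 76 (alternating steps +8, +6, +8, +6, …).
Putting it together: Saturn-76.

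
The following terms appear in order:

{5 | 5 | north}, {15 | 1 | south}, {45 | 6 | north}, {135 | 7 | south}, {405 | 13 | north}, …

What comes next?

{1215 | 20 | south}

First slot: ×3 each step; 5, 15, 45, 135, 405 → 1215.
Second slot: each term is the sum of the two before it, so 5, 1, 6, 7, 13 → 20.
Direction: alternates north ↔ south, so north, south, north, south, north → south.
Putting it together: {1215 | 20 | south}.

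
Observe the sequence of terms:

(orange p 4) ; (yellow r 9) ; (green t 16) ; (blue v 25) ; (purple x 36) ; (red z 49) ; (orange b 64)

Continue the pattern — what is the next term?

(yellow d 81)

Colour: repeats orange → yellow → green → blue → purple → red; orange, yellow, green, blue, purple, red, orange → yellow.
Letter: letters move forward 2 places in the alphabet, wrapping Z→A; p, r, t, v, x, z, b → d.
Third part — perfect squares: 2², 3², 4², …: 4, 9, 16, 25, 36, 49, 64 → 81.
Combining the parts gives (yellow d 81).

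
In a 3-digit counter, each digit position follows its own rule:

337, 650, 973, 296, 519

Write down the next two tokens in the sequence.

832 then 155

First digit: 3, 6, 9, 2, 5 → 8 → 1 (+3 each step, mod 10).
Second digit: +2 each step, mod 10, so 3, 5, 7, 9, 1 → 3 → 5.
Third digit: +3 each step, mod 10; 7, 0, 3, 6, 9 → 2 → 5.
So the next two tokens are 832 and 155.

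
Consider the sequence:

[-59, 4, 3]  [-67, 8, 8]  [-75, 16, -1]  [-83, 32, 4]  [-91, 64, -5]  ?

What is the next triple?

[-99, 128, 0]

First value — −8 each step: -59, -67, -75, -83, -91 → -99.
Second value: ×2 each step; 4, 8, 16, 32, 64 → 128.
Third value goes 3, 8, -1, 4, -5 → 0 (alternating steps +5, −9, +5, −9, …).
Putting it together: [-99, 128, 0].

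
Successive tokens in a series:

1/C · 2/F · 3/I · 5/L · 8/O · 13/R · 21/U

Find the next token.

34/X

First component: each term is the sum of the two before it, so 1, 2, 3, 5, 8, 13, 21 → 34.
Letter goes C, F, I, L, O, R, U → X (letters move forward 3 places in the alphabet).
So the next token is 34/X.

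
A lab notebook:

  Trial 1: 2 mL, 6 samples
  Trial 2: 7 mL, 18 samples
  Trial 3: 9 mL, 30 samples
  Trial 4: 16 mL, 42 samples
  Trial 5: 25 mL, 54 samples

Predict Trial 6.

ML — each term is the sum of the two before it: 2, 7, 9, 16, 25 → 41.
Samples: +12 each step; 6, 18, 30, 42, 54 → 66.
Putting it together: 41 mL, 66 samples.

41 mL, 66 samples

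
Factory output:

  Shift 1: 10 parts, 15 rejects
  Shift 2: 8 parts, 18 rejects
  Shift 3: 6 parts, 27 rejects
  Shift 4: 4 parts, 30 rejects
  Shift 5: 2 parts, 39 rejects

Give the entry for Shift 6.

0 parts, 42 rejects

Parts: −2 each step, so 10, 8, 6, 4, 2 → 0.
Rejects: alternating steps +3, +9, +3, +9, …, so 15, 18, 27, 30, 39 → 42.
Combining the parts gives 0 parts, 42 rejects.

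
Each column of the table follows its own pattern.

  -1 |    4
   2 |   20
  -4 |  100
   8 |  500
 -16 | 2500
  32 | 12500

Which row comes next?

First component: ×(-2) each step, so -1, 2, -4, 8, -16, 32 → -64.
Second component goes 4, 20, 100, 500, 2500, 12500 → 62500 (×5 each step).
Putting it together: -64  62500.

-64  62500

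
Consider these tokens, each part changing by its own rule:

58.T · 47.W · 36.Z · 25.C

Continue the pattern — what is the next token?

First component goes 58, 47, 36, 25 → 14 (−11 each step).
Letter: T, W, Z, C → F (letters move forward 3 places in the alphabet, wrapping Z→A).
Combining the parts gives 14.F.

14.F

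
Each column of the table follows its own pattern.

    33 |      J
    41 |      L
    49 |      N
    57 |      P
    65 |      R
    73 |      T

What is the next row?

81  V

First component: 33, 41, 49, 57, 65, 73 → 81 (+8 each step).
Letter goes J, L, N, P, R, T → V (letters move forward 2 places in the alphabet).
Combining the parts gives 81  V.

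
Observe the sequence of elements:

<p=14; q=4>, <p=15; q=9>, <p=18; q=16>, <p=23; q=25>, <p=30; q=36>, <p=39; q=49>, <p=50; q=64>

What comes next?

P: differences are 1, 3, 5, … (increasing by 2 each time); 14, 15, 18, 23, 30, 39, 50 → 63.
Q: perfect squares: 2², 3², 4², …, so 4, 9, 16, 25, 36, 49, 64 → 81.
Combining the parts gives <p=63; q=81>.

<p=63; q=81>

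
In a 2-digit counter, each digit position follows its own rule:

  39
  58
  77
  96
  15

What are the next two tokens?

34 then 53

First digit — +2 each step, mod 10: 3, 5, 7, 9, 1 → 3 → 5.
Second digit: −1 each step, mod 10; 9, 8, 7, 6, 5 → 4 → 3.
Putting the parts together: 34 and then 53.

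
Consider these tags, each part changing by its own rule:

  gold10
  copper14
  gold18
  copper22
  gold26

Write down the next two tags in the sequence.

Metal: alternates gold ↔ copper, so gold, copper, gold, copper, gold → copper → gold.
For the second component, +4 each step: 10, 14, 18, 22, 26 → 30 → 34.
So the next two tags are copper30 and gold34.

copper30, gold34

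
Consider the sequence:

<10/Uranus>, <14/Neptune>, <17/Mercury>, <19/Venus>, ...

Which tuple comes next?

First part: 10, 14, 17, 19 → 20 (differences are 4, 3, 2, … (decreasing by 1 each time)).
Planet — runs through the planets Mercury→Neptune: Uranus, Neptune, Mercury, Venus → Earth.
Combining the parts gives <20/Earth>.

<20/Earth>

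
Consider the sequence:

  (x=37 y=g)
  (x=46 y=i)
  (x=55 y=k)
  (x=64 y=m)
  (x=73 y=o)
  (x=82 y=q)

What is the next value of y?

Y — letters move forward 2 places in the alphabet: g, i, k, m, o, q → s.

s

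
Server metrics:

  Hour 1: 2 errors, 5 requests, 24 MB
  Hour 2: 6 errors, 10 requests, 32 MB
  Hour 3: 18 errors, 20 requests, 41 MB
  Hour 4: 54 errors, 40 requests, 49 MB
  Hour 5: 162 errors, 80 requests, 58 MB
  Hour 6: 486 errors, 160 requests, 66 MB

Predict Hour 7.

1458 errors, 320 requests, 75 MB

Errors goes 2, 6, 18, 54, 162, 486 → 1458 (×3 each step).
For the requests, ×2 each step: 5, 10, 20, 40, 80, 160 → 320.
MB: 24, 32, 41, 49, 58, 66 → 75 (alternating steps +8, +9, +8, +9, …).
Putting it together: 1458 errors, 320 requests, 75 MB.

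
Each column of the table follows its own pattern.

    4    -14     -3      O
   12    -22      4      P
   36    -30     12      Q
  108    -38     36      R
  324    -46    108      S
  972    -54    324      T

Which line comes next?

First component: ×3 each step, so 4, 12, 36, 108, 324, 972 → 2916.
Second component: −8 each step; -14, -22, -30, -38, -46, -54 → -62.
For the third component, always the previous value of the first component: -3, 4, 12, 36, 108, 324 → 972.
For the letter, letters move forward 1 place in the alphabet: O, P, Q, R, S, T → U.
So the next line is 2916  -62  972  U.

2916  -62  972  U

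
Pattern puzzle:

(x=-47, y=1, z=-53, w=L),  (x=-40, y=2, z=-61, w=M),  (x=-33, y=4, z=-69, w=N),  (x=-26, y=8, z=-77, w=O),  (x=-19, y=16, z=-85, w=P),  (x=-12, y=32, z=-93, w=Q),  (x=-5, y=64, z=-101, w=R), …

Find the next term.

X — +7 each step: -47, -40, -33, -26, -19, -12, -5 → 2.
Y: ×2 each step, so 1, 2, 4, 8, 16, 32, 64 → 128.
Z: -53, -61, -69, -77, -85, -93, -101 → -109 (−8 each step).
For the w, letters move forward 1 place in the alphabet: L, M, N, O, P, Q, R → S.
So the next term is (x=2, y=128, z=-109, w=S).

(x=2, y=128, z=-109, w=S)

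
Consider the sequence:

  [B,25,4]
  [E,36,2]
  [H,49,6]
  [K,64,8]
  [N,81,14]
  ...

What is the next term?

[Q,100,22]

Letter: letters move forward 3 places in the alphabet, so B, E, H, K, N → Q.
Second value — perfect squares: 5², 6², 7², …: 25, 36, 49, 64, 81 → 100.
Third value goes 4, 2, 6, 8, 14 → 22 (each term is the sum of the two before it).
So the next term is [Q,100,22].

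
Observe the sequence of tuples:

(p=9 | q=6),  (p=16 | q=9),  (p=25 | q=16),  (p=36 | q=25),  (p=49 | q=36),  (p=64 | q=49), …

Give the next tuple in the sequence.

(p=81 | q=64)

For the p, perfect squares: 3², 4², 5², …: 9, 16, 25, 36, 49, 64 → 81.
Q — always the previous value of the p: 6, 9, 16, 25, 36, 49 → 64.
Combining the parts gives (p=81 | q=64).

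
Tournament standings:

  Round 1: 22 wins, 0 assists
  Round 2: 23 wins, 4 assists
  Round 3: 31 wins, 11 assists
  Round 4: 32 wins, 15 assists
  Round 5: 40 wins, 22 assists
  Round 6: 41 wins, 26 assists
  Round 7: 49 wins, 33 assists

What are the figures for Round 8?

50 wins, 37 assists

Wins goes 22, 23, 31, 32, 40, 41, 49 → 50 (alternating steps +1, +8, +1, +8, …).
Assists: alternating steps +4, +7, +4, +7, …; 0, 4, 11, 15, 22, 26, 33 → 37.
So the next line is 50 wins, 37 assists.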